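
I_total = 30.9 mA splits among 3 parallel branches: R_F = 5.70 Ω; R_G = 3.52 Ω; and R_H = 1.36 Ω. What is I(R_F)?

I ≈ 4.54 mA

Total conductance ΣG = 1/5.70 + 1/3.52 + 1/1.36 = 1.195 (units of 1/Ω).
R_F takes the fraction G_k/ΣG = 0.1754/1.195 = 0.1468, so I = 30.9 × 0.1468 = 4.537 mA.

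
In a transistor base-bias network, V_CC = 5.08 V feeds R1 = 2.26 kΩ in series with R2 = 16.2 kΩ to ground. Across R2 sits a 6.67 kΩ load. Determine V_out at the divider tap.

V_out ≈ 3.44 V

The load sits in parallel with R2, giving an effective lower resistance R2' = R2·R_L/(R2+R_L) = 4.725 kΩ.
Now apply the divider: V_out = 5.08 × 0.6764 = 3.436 V.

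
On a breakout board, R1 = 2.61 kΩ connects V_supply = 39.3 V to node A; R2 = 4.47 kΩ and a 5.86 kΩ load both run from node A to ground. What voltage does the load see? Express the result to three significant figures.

The load sits in parallel with R2, giving an effective lower resistance R2' = R2·R_L/(R2+R_L) = 2.536 kΩ.
Then V_out = V_supply · R2'/(R1 + R2') = 39.3 × 2.536/5.146 = 19.37 V.

V_out ≈ 19.4 V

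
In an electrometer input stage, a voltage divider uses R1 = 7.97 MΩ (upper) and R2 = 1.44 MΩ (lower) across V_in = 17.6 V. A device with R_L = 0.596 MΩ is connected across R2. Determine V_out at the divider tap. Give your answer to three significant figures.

V_out ≈ 0.884 V

The load sits in parallel with R2, giving an effective lower resistance R2' = R2·R_L/(R2+R_L) = 0.4215 MΩ.
Now apply the divider: V_out = 17.6 × 0.05023 = 0.8841 V.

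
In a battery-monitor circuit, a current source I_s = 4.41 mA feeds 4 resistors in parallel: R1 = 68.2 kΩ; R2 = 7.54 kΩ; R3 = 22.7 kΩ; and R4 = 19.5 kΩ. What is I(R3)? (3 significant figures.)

Conductances: ΣG = 1/68.2 + 1/7.54 + 1/22.7 + 1/19.5 = 0.2426 (1/kΩ).
R3 takes the fraction G_k/ΣG = 0.04405/0.2426 = 0.1816, so I = 4.41 × 0.1816 = 0.8007 mA.

I ≈ 0.801 mA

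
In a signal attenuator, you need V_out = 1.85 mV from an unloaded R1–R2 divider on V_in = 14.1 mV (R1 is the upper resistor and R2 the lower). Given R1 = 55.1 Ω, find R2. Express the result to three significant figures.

The divider ratio is R2/(R1+R2) = 1.85/14.1 = 0.1312.
So R2 = R1 · V_out/(V_in − V_out) = 55.1 × 1.85/(14.1 − 1.85) = 55.1 × 0.1510 = 8.321 Ω.

R2 ≈ 8.32 Ω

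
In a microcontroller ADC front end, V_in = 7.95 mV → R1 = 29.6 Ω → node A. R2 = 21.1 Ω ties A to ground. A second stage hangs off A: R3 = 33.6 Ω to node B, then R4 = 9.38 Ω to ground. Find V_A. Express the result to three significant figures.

Looking into the second stage from A: R3 + R4 = 42.98 Ω appears in parallel with R2.
Effective lower resistance at A: R2 ‖ 42.98 = 14.15 Ω.
First divider: V_A = V_in · 14.15/(29.6 + 14.15) = 2.572 mV.

V_A ≈ 2.57 mV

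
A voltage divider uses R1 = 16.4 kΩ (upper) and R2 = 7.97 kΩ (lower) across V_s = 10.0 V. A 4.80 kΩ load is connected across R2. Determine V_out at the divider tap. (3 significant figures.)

R2 ‖ R_L = (7.97 × 4.80)/(7.97 + 4.80) = 2.996 kΩ.
Now apply the divider: V_out = 10.0 × 0.1545 = 1.545 V.

V_out ≈ 1.54 V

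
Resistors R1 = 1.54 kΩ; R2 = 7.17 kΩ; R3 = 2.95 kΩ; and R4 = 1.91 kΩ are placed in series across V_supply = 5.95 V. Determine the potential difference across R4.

ΣR = 1.54 + 7.17 + 2.95 + 1.91 = 13.57 kΩ.
V = V_supply · R/ΣR = 5.95 × 0.1408 = 0.8375 V.

V ≈ 0.837 V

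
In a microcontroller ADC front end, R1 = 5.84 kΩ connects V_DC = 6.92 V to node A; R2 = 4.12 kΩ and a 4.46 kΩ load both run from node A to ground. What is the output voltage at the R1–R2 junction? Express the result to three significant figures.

R2 ‖ R_L = (4.12 × 4.46)/(4.12 + 4.46) = 2.142 kΩ.
Voltage divider with the loaded lower leg: V_out = 6.92 × 2.142/(5.84 + 2.142) = 6.92 × 0.2683 = 1.857 V.

V_out ≈ 1.86 V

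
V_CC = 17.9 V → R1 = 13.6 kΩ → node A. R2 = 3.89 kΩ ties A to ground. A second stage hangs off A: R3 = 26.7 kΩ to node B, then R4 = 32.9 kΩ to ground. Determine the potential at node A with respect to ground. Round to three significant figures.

The second stage (R3 + R4 = 59.60 kΩ) loads node A in parallel with R2.
Effective lower resistance at A: R2 ‖ 59.60 = 3.652 kΩ.
V_A = 17.9 × 3.652/(13.6 + 3.652) = 3.789 V.

V_A ≈ 3.79 V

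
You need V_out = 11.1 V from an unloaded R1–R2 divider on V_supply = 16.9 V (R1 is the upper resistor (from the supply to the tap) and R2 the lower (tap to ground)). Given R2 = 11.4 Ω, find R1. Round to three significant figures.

R1 ≈ 5.96 Ω

The divider ratio is R2/(R1+R2) = 11.1/16.9 = 0.6568.
So R1 = R2 · (V_supply/V_out − 1) = 11.4 × (16.9/11.1 − 1) = 11.4 × 0.5225 = 5.957 Ω.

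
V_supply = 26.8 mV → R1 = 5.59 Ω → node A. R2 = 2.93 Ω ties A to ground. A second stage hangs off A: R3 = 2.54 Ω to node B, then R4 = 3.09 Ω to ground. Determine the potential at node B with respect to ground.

V_B ≈ 3.77 mV

Looking into the second stage from A: R3 + R4 = 5.630 Ω appears in parallel with R2.
Effective lower resistance at A: R2 ‖ 5.630 = 1.927 Ω.
First divider: V_A = V_supply · 1.927/(5.59 + 1.927) = 6.870 mV.
V_B = V_A × 0.5488 = 3.771 mV.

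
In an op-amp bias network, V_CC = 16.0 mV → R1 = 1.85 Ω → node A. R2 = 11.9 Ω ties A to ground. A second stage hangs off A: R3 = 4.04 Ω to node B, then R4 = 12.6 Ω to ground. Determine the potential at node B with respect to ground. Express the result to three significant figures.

Looking into the second stage from A: R3 + R4 = 16.64 Ω appears in parallel with R2.
R2 ‖ (R3+R4) = 6.938 Ω.
V_A = 16.0 × 6.938/(1.85 + 6.938) = 12.63 mV.
Then the unloaded second divider: V_B = V_A × R4/(R3+R4) = 12.63 × 0.7572 = 9.565 mV.

V_B ≈ 9.56 mV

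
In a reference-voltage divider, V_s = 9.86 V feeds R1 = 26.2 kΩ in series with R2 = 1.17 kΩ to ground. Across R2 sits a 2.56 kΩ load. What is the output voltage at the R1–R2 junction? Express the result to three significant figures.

V_out ≈ 0.293 V

First combine the lower leg with the load: R2 ‖ R_L = 0.8030 kΩ.
Now apply the divider: V_out = 9.86 × 0.02974 = 0.2932 V.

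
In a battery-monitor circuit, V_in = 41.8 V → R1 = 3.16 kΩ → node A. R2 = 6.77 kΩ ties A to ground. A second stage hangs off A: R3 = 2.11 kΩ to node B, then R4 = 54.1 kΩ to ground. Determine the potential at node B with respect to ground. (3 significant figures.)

V_B ≈ 26.4 V

Node A sees R2 in parallel with the series input of stage 2, R3 + R4 = 56.21 kΩ.
R2 ‖ (R3+R4) = 6.042 kΩ.
First divider: V_A = V_in · 6.042/(3.16 + 6.042) = 27.45 V.
Then the unloaded second divider: V_B = V_A × R4/(R3+R4) = 27.45 × 0.9625 = 26.42 V.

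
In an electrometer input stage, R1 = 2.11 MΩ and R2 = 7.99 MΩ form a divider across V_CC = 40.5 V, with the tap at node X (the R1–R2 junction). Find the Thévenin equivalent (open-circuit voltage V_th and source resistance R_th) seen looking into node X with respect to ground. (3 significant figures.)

V_th ≈ 32.0 V, R_th ≈ 1.67 MΩ

With X open, the divider is unloaded: V_th = 40.5 × 7.99/10.10 = 32.04 V.
Zeroing V_CC shorts the top of R1 to ground, so R_th = R1 ‖ R2 = 1.669 MΩ.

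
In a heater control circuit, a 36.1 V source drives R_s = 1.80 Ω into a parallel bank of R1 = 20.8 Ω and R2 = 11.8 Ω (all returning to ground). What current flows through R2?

I ≈ 2.47 A

Parallel bank: R_p = 1/(1/20.8 + 1/11.8) = 7.529 Ω.
Node voltage V_A = V_supply · R_p/(R_s + R_p) = 36.1 × 0.8070 = 29.13 V.
Branch current I = V_A/R2 = 29.13/11.8 = 2.469 A.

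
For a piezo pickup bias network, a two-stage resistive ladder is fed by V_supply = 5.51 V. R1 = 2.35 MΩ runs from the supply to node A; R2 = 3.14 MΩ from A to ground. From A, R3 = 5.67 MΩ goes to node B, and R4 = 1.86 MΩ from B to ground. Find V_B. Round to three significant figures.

Looking into the second stage from A: R3 + R4 = 7.530 MΩ appears in parallel with R2.
Effective lower resistance at A: R2 ‖ 7.530 = 2.216 MΩ.
So V_A = 5.51 × 0.4853 = 2.674 V.
Stage 2 is unloaded, so V_B = V_A · R4/(R3+R4) = 2.674 × 1.86/7.530 = 0.6605 V.

V_B ≈ 0.661 V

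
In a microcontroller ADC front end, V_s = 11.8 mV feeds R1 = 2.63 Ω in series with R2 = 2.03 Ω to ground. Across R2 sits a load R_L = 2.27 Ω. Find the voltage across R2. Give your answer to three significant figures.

The load sits in parallel with R2, giving an effective lower resistance R2' = R2·R_L/(R2+R_L) = 1.072 Ω.
Voltage divider with the loaded lower leg: V_out = 11.8 × 1.072/(2.63 + 1.072) = 11.8 × 0.2895 = 3.416 mV.

V_out ≈ 3.42 mV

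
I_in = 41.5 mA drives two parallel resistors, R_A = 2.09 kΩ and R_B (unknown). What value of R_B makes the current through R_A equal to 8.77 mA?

R_B ≈ 0.560 kΩ

The fraction through R_A equals R_B/(R_A+R_B).
8.77/41.5 = R_B/(R_A + R_B) → R_B = R_A · (0.2113)/(1 − 0.2113) = 2.09 × 0.2679 = 0.5600 kΩ.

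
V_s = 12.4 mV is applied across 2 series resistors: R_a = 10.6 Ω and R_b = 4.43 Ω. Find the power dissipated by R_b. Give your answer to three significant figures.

P ≈ 3.02 µW

ΣR = 15.03 Ω → I = 12.4/15.03 = 0.8250 mA.
P = I²R = 0.6807 × 4.43 = 3.015 µW.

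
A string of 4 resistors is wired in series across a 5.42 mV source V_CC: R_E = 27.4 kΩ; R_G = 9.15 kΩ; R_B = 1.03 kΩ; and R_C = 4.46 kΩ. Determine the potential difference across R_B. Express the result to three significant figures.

V ≈ 0.133 mV

ΣR = 27.4 + 9.15 + 1.03 + 4.46 = 42.04 kΩ.
Voltage divider: V = V_CC · (1.030 / 42.04) = 5.42 × 0.02450 = 0.1328 mV.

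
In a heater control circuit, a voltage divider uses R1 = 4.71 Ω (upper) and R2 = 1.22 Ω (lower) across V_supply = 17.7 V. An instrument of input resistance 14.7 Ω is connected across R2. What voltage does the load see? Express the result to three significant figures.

V_out ≈ 3.42 V

First combine the lower leg with the load: R2 ‖ R_L = 1.127 Ω.
Voltage divider with the loaded lower leg: V_out = 17.7 × 1.127/(4.71 + 1.127) = 17.7 × 0.1930 = 3.416 V.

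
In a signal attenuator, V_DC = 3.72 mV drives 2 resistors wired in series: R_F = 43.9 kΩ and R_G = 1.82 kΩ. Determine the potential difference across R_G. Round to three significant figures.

V ≈ 0.148 mV

ΣR = 43.9 + 1.82 = 45.72 kΩ.
Voltage divider: V = V_DC · (1.820 / 45.72) = 3.72 × 0.03981 = 0.1481 mV.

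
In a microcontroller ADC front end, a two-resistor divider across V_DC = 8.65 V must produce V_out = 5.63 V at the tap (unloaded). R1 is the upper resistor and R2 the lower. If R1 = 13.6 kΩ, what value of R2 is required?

R2 ≈ 25.4 kΩ

V_out/V_DC = R2/(R1+R2) = 0.6509.
So R2 = R1 · V_out/(V_DC − V_out) = 13.6 × 5.63/(8.65 − 5.63) = 13.6 × 1.864 = 25.35 kΩ.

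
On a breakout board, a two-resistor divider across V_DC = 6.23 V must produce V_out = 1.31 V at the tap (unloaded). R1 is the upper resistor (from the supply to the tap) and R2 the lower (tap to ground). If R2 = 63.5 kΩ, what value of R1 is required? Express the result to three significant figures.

R1 ≈ 238 kΩ

V_out/V_DC = R2/(R1+R2) = 0.2103.
So R1 = R2 · (V_DC/V_out − 1) = 63.5 × (6.23/1.31 − 1) = 63.5 × 3.756 = 238.5 kΩ.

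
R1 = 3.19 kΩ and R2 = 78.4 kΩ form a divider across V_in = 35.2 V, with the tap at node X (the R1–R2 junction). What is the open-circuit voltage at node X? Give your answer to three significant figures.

With X open, the divider is unloaded: V_th = 35.2 × 78.4/81.59 = 33.82 V.

V_th ≈ 33.8 V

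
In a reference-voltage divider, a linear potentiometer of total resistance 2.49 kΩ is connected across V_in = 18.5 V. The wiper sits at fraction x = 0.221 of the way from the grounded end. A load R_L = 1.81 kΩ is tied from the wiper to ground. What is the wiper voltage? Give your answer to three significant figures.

Split the track: R_lower = x·R_p = 0.5503 kΩ, R_upper = (1−x)·R_p = 1.940 kΩ.
Lower segment in parallel with the load: 0.5503 ‖ 1.81 = 0.4220 kΩ.
V_out = 18.5 × 0.4220/(1.940 + 0.4220) = 3.306 V.
(Unloaded: V_out = x·V_in = 4.09 V.)

V_out ≈ 3.31 V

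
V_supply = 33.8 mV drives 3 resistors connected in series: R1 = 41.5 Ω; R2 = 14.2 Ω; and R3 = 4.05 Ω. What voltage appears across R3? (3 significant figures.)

V ≈ 2.29 mV

ΣR = 41.5 + 14.2 + 4.05 = 59.75 Ω.
By the voltage-divider rule, V = 33.8 × 4.050/59.75 = 2.291 mV.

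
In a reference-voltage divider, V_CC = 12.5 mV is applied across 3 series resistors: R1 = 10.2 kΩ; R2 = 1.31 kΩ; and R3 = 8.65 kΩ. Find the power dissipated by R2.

P ≈ 0.504 nW

Series current I = V_CC/ΣR = 12.5/20.16 = 0.6200 µA.
P(R2) = I²·R2 = (0.6200)² × 1.31 = 0.5036 nW.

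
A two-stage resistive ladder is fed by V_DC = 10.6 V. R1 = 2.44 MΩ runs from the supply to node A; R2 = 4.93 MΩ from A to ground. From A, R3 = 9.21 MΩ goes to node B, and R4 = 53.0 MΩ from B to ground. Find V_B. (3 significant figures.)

Node A sees R2 in parallel with the series input of stage 2, R3 + R4 = 62.21 MΩ.
R2 ‖ (R3+R4) = 4.568 MΩ.
So V_A = 10.6 × 0.6518 = 6.909 V.
Then the unloaded second divider: V_B = V_A × R4/(R3+R4) = 6.909 × 0.8520 = 5.886 V.

V_B ≈ 5.89 V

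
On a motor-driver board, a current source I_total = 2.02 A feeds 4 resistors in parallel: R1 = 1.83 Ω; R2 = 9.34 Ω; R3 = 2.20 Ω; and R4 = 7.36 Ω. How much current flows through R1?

ΣG = 1/1.83 + 1/9.34 + 1/2.20 + 1/7.36 = 1.244.
Current divider: I(R1) = I_total · G_k/ΣG = 2.02 × (0.5464/1.244) = 2.02 × 0.4393 = 0.8874 A.

I ≈ 0.887 A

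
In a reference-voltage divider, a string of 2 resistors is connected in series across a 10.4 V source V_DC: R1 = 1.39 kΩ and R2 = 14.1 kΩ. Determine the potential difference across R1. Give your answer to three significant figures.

Total series resistance ΣR = 1.39 + 14.1 = 15.49 kΩ.
By the voltage-divider rule, V = 10.4 × 1.390/15.49 = 0.9332 V.

V ≈ 0.933 V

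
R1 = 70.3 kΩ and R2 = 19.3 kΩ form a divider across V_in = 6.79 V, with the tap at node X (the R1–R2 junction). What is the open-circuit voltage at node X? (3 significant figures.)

V_th ≈ 1.46 V

With X open, the divider is unloaded: V_th = 6.79 × 19.3/89.60 = 1.463 V.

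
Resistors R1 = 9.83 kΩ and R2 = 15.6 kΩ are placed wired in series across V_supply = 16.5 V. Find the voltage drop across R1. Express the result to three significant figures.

ΣR = 9.83 + 15.6 = 25.43 kΩ.
By the voltage-divider rule, V = 16.5 × 9.830/25.43 = 6.378 V.

V ≈ 6.38 V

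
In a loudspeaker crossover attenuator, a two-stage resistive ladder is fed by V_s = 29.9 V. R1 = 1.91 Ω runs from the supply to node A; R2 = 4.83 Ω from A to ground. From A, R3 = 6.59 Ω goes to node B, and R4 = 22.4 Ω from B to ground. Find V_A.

Node A sees R2 in parallel with the series input of stage 2, R3 + R4 = 28.99 Ω.
R2 ‖ (R3+R4) = 4.140 Ω.
First divider: V_A = V_s · 4.140/(1.91 + 4.140) = 20.46 V.

V_A ≈ 20.5 V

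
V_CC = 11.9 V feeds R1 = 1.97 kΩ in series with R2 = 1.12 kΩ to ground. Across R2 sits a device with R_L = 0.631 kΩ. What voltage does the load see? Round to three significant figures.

V_out ≈ 2.02 V

The load sits in parallel with R2, giving an effective lower resistance R2' = R2·R_L/(R2+R_L) = 0.4036 kΩ.
Now apply the divider: V_out = 11.9 × 0.1700 = 2.023 V.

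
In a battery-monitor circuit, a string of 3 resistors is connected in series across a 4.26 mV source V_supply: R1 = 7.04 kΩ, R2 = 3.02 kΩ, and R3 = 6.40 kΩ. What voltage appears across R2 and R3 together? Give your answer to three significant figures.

Total series resistance ΣR = 7.04 + 3.02 + 6.40 = 16.46 kΩ.
R_{R2..R3} = 3.02 + 6.40 = 9.420 kΩ.
Voltage divider: V = V_supply · (9.420 / 16.46) = 4.26 × 0.5723 = 2.438 mV.

V ≈ 2.44 mV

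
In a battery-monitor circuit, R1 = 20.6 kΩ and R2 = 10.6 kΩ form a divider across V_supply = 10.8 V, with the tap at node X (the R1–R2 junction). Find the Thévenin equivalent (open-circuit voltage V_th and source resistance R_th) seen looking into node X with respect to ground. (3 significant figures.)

V_th ≈ 3.67 V, R_th ≈ 7.00 kΩ

V_th is the unloaded tap voltage: V_supply · R2/(R1+R2) = 10.8 × 0.3397 = 3.669 V.
With V_supply suppressed (replaced by a short), R_th = R1 ‖ R2 = (20.60 × 10.6)/(20.60 + 10.6) = 6.999 kΩ.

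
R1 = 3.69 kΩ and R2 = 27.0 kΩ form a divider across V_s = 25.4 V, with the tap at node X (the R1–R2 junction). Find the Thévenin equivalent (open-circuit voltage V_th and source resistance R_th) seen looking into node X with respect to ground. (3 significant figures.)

V_th ≈ 22.3 V, R_th ≈ 3.25 kΩ

V_th is the unloaded tap voltage: V_s · R2/(R1+R2) = 25.4 × 0.8798 = 22.35 V.
Zeroing V_s shorts the top of R1 to ground, so R_th = R1 ‖ R2 = 3.246 kΩ.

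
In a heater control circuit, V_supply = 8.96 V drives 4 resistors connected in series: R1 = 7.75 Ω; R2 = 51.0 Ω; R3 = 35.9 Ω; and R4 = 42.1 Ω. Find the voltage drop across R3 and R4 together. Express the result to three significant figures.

V ≈ 5.11 V

Total series resistance ΣR = 7.75 + 51.0 + 35.9 + 42.1 = 136.8 Ω.
R_{R3..R4} = 35.9 + 42.1 = 78.00 Ω.
By the voltage-divider rule, V = 8.96 × 78.00/136.8 = 5.111 V.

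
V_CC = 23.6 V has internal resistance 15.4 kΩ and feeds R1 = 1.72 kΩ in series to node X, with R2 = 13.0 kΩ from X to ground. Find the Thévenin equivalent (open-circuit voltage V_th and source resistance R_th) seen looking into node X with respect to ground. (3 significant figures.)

V_th ≈ 10.2 V, R_th ≈ 7.39 kΩ

R1' = 15.4 + 1.72 = 17.12 kΩ (source resistance + R1).
Open-circuit (no load on X): V_th = V_CC · R2/(R1' + R2) = 23.6 × 13.0/(17.12 + 13.0) = 10.19 V.
Looking into X with the source shorted: R_th = R1'·R2/(R1'+R2) = 17.12 × 13.0/30.12 = 7.389 kΩ.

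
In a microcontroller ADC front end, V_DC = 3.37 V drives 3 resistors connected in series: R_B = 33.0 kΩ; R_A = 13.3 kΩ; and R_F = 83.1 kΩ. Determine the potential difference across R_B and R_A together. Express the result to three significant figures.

V ≈ 1.21 V

ΣR = 33.0 + 13.3 + 83.1 = 129.4 kΩ.
R_{R_B..R_A} = 33.0 + 13.3 = 46.30 kΩ.
Voltage divider: V = V_DC · (46.30 / 129.4) = 3.37 × 0.3578 = 1.206 V.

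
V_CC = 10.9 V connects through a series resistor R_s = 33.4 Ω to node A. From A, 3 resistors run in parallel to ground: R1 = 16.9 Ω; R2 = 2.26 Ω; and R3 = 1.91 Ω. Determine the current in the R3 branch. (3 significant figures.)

I ≈ 0.162 A

Equivalent of the parallel group: R_p = 0.9754 Ω.
V_A by voltage divider: V_A = 10.9 × 0.9754/(33.4 + 0.9754) = 0.3093 V.
I(R3) = V_A / R3 = 0.3093/1.91 = 0.1619 A.
(Check via current divider: I_total = 0.3171 A; share G_k/ΣG = 0.5107 → same result.)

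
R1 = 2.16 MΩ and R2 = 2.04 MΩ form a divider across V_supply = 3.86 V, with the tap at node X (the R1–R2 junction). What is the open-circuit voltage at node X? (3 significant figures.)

Open-circuit (no load on X): V_th = V_supply · R2/(R1 + R2) = 3.86 × 2.04/(2.160 + 2.04) = 1.875 V.

V_th ≈ 1.87 V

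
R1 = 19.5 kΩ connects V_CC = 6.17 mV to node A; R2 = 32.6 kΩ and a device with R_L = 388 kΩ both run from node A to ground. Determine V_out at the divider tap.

The load sits in parallel with R2, giving an effective lower resistance R2' = R2·R_L/(R2+R_L) = 30.07 kΩ.
Now apply the divider: V_out = 6.17 × 0.6066 = 3.743 mV.

V_out ≈ 3.74 mV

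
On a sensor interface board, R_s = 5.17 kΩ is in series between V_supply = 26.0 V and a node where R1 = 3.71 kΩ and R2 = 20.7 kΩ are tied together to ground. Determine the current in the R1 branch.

Equivalent of the parallel group: R_p = 3.146 kΩ.
Node voltage V_A = V_supply · R_p/(R_s + R_p) = 26.0 × 0.3783 = 9.836 V.
Branch current I = V_A/R1 = 9.836/3.71 = 2.651 mA.

I ≈ 2.65 mA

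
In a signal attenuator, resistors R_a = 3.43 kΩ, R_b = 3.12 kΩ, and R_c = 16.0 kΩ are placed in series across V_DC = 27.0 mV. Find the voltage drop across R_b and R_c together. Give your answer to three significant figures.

Total series resistance ΣR = 3.43 + 3.12 + 16.0 = 22.55 kΩ.
R_{R_b..R_c} = 3.12 + 16.0 = 19.12 kΩ.
By the voltage-divider rule, V = 27.0 × 19.12/22.55 = 22.89 mV.

V ≈ 22.9 mV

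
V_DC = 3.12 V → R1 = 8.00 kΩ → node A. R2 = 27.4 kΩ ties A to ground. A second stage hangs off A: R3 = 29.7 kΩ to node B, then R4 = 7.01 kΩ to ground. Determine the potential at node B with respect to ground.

Node A sees R2 in parallel with the series input of stage 2, R3 + R4 = 36.71 kΩ.
Effective lower resistance at A: R2 ‖ 36.71 = 15.69 kΩ.
So V_A = 3.12 × 0.6623 = 2.066 V.
Stage 2 is unloaded, so V_B = V_A · R4/(R3+R4) = 2.066 × 7.01/36.71 = 0.3946 V.

V_B ≈ 0.395 V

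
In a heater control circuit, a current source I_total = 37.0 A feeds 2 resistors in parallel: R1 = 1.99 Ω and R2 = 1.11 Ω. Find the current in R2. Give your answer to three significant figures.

For two parallel branches, I_k = I_total · (other R)/(sum of R).
I(R2) = 37.0 × 1.99/(1.99 + 1.11) = 37.0 × 0.6419 = 23.75 A.

I ≈ 23.8 A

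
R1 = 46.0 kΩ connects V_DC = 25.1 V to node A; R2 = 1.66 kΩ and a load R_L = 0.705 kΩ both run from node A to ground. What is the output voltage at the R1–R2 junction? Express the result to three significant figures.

First combine the lower leg with the load: R2 ‖ R_L = 0.4948 kΩ.
Then V_out = V_DC · R2'/(R1 + R2') = 25.1 × 0.4948/46.49 = 0.2671 V.
(Unloaded it would be 0.874 V; the load pulls it down.)

V_out ≈ 0.267 V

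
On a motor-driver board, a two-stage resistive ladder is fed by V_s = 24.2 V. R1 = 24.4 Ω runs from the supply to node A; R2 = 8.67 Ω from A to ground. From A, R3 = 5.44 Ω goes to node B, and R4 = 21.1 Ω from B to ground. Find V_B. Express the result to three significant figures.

V_B ≈ 4.06 V

The second stage (R3 + R4 = 26.54 Ω) loads node A in parallel with R2.
R2 ‖ (R3+R4) = 6.535 Ω.
First divider: V_A = V_s · 6.535/(24.4 + 6.535) = 5.112 V.
V_B = V_A × 0.7950 = 4.064 V.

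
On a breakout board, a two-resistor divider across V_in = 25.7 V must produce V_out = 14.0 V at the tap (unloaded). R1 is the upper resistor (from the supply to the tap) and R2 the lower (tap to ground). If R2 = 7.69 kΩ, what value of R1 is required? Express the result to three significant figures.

R1 ≈ 6.43 kΩ

V_out/V_in = R2/(R1+R2) = 0.5447.
R1 = R2·(1/k − 1) = 7.69 × 0.8357 = 6.427 kΩ.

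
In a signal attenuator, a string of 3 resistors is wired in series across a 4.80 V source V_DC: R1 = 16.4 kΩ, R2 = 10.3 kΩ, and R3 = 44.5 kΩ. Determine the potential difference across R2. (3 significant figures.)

V ≈ 0.694 V

Total series resistance ΣR = 16.4 + 10.3 + 44.5 = 71.20 kΩ.
By the voltage-divider rule, V = 4.80 × 10.30/71.20 = 0.6944 V.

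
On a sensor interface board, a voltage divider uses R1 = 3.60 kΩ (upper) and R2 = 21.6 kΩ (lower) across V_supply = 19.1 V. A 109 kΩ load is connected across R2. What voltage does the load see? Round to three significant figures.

V_out ≈ 15.9 V

R2 ‖ R_L = (21.6 × 109)/(21.6 + 109) = 18.03 kΩ.
Then V_out = V_supply · R2'/(R1 + R2') = 19.1 × 18.03/21.63 = 15.92 V.
(Unloaded it would be 16.4 V; the load pulls it down.)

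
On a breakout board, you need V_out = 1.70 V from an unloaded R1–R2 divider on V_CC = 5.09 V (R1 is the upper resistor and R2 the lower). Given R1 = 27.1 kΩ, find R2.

Required fraction k = V_out/V_CC = 0.3340.
Rearranging, R2 = R1·k/(1−k) = 27.1 × 0.5015 = 13.59 kΩ.

R2 ≈ 13.6 kΩ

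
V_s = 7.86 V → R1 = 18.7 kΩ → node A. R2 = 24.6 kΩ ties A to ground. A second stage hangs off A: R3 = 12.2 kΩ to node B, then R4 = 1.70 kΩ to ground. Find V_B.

V_B ≈ 0.310 V

The second stage (R3 + R4 = 13.90 kΩ) loads node A in parallel with R2.
Effective lower resistance at A: R2 ‖ 13.90 = 8.882 kΩ.
V_A = 7.86 × 8.882/(18.7 + 8.882) = 2.531 V.
V_B = V_A × 0.1223 = 0.3095 V.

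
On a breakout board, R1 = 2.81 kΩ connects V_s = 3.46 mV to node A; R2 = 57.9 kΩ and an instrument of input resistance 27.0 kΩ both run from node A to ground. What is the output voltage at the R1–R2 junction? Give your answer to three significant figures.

V_out ≈ 3.00 mV

The load sits in parallel with R2, giving an effective lower resistance R2' = R2·R_L/(R2+R_L) = 18.41 kΩ.
Now apply the divider: V_out = 3.46 × 0.8676 = 3.002 mV.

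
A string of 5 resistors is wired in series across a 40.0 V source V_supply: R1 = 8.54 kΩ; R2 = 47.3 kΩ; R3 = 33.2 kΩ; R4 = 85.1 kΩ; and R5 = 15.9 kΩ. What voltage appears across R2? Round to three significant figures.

Total series resistance ΣR = 8.54 + 47.3 + 33.2 + 85.1 + 15.9 = 190.0 kΩ.
By the voltage-divider rule, V = 40.0 × 47.30/190.0 = 9.956 V.

V ≈ 9.96 V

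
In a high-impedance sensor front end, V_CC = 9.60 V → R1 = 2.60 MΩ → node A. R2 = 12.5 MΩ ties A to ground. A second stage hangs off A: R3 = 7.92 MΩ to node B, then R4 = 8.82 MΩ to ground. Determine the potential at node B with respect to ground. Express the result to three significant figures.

Node A sees R2 in parallel with the series input of stage 2, R3 + R4 = 16.74 MΩ.
R2 ‖ (R3+R4) = 7.156 MΩ.
First divider: V_A = V_CC · 7.156/(2.60 + 7.156) = 7.042 V.
Stage 2 is unloaded, so V_B = V_A · R4/(R3+R4) = 7.042 × 8.82/16.74 = 3.710 V.

V_B ≈ 3.71 V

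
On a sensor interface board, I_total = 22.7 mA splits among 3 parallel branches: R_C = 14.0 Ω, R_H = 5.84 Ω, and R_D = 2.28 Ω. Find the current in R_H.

I ≈ 5.71 mA

Total conductance ΣG = 1/14.0 + 1/5.84 + 1/2.28 = 0.6813 (units of 1/Ω).
By the current-divider rule, I = I_total · G_k/ΣG = 22.7 × 0.2513 = 5.706 mA.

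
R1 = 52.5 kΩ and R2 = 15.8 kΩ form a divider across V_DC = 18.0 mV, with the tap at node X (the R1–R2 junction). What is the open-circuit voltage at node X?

Open-circuit (no load on X): V_th = V_DC · R2/(R1 + R2) = 18.0 × 15.8/(52.50 + 15.8) = 4.164 mV.

V_th ≈ 4.16 mV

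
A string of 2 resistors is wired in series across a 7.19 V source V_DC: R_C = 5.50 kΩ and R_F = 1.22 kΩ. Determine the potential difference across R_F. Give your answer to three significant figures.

Series total: ΣR = 5.50 + 1.22 = 6.720 kΩ.
Voltage divider: V = V_DC · (1.220 / 6.720) = 7.19 × 0.1815 = 1.305 V.

V ≈ 1.31 V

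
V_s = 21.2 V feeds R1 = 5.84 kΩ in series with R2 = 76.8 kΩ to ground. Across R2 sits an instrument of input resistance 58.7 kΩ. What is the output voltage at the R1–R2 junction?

V_out ≈ 18.0 V

R2 ‖ R_L = (76.8 × 58.7)/(76.8 + 58.7) = 33.27 kΩ.
Voltage divider with the loaded lower leg: V_out = 21.2 × 33.27/(5.84 + 33.27) = 21.2 × 0.8507 = 18.03 V.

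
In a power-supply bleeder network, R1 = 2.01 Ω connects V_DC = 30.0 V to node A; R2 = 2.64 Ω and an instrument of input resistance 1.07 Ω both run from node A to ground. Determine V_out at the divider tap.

V_out ≈ 8.24 V

The load sits in parallel with R2, giving an effective lower resistance R2' = R2·R_L/(R2+R_L) = 0.7614 Ω.
Then V_out = V_DC · R2'/(R1 + R2') = 30.0 × 0.7614/2.771 = 8.242 V.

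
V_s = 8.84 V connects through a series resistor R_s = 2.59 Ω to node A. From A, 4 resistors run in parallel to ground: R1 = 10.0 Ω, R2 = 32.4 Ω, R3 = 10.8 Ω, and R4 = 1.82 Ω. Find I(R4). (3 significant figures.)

I ≈ 1.62 A

Equivalent of the parallel group: R_p = 1.294 Ω.
V_A by voltage divider: V_A = 8.84 × 1.294/(2.59 + 1.294) = 2.945 V.
Branch current I = V_A/R4 = 2.945/1.82 = 1.618 A.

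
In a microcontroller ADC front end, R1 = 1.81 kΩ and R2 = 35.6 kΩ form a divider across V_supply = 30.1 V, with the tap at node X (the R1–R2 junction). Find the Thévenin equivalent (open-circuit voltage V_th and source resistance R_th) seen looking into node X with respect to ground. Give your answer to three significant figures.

V_th ≈ 28.6 V, R_th ≈ 1.72 kΩ

V_th is the unloaded tap voltage: V_supply · R2/(R1+R2) = 30.1 × 0.9516 = 28.64 V.
Zeroing V_supply shorts the top of R1 to ground, so R_th = R1 ‖ R2 = 1.722 kΩ.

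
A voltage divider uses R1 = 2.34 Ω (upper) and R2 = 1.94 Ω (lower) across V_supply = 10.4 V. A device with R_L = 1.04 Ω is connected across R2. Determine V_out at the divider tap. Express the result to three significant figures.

V_out ≈ 2.33 V

The load sits in parallel with R2, giving an effective lower resistance R2' = R2·R_L/(R2+R_L) = 0.6770 Ω.
Then V_out = V_supply · R2'/(R1 + R2') = 10.4 × 0.6770/3.017 = 2.334 V.
(Unloaded it would be 4.71 V; the load pulls it down.)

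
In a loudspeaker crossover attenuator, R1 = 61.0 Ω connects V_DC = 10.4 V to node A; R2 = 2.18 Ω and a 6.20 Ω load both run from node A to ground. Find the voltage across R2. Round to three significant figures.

V_out ≈ 0.268 V

First combine the lower leg with the load: R2 ‖ R_L = 1.613 Ω.
Voltage divider with the loaded lower leg: V_out = 10.4 × 1.613/(61.0 + 1.613) = 10.4 × 0.02576 = 0.2679 V.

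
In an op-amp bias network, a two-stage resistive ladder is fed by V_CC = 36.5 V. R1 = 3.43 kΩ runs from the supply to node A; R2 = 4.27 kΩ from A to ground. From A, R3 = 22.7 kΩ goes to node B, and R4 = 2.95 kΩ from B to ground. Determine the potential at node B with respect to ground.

The second stage (R3 + R4 = 25.65 kΩ) loads node A in parallel with R2.
Effective lower resistance at A: R2 ‖ 25.65 = 3.661 kΩ.
So V_A = 36.5 × 0.5163 = 18.84 V.
Stage 2 is unloaded, so V_B = V_A · R4/(R3+R4) = 18.84 × 2.95/25.65 = 2.167 V.

V_B ≈ 2.17 V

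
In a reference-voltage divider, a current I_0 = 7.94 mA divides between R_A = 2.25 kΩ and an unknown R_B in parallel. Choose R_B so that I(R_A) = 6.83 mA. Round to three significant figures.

R_B ≈ 13.8 kΩ

Two-branch current divider: I_A = I_0 · R_B/(R_A + R_B).
6.83/7.94 = R_B/(R_A + R_B) → R_B = R_A · (0.8602)/(1 − 0.8602) = 2.25 × 6.153 = 13.84 kΩ.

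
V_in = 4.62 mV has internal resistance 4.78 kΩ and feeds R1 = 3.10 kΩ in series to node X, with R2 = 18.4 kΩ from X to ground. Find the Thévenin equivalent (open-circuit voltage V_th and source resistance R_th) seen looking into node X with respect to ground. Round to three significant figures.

R1' = 4.78 + 3.10 = 7.880 kΩ (source resistance + R1).
With X open, the divider is unloaded: V_th = 4.62 × 18.4/26.28 = 3.235 mV.
With V_in suppressed (replaced by a short), R_th = R1' ‖ R2 = (7.880 × 18.4)/(7.880 + 18.4) = 5.517 kΩ.

V_th ≈ 3.23 mV, R_th ≈ 5.52 kΩ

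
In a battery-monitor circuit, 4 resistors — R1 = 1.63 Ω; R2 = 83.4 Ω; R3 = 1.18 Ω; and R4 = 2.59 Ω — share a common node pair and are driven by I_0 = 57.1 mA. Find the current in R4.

I ≈ 11.9 mA

ΣG = 1/1.63 + 1/83.4 + 1/1.18 + 1/2.59 = 1.859.
By the current-divider rule, I = I_0 · G_k/ΣG = 57.1 × 0.2077 = 11.86 mA.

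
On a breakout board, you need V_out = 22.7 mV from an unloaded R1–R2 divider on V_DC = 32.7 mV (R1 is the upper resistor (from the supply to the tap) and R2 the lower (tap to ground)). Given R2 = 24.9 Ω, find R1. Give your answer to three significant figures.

R1 ≈ 11.0 Ω

V_out/V_DC = R2/(R1+R2) = 0.6942.
So R1 = R2 · (V_DC/V_out − 1) = 24.9 × (32.7/22.7 − 1) = 24.9 × 0.4405 = 10.97 Ω.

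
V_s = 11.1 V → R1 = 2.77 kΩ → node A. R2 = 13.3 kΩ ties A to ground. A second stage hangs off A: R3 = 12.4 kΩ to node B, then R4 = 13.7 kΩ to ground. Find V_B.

The second stage (R3 + R4 = 26.10 kΩ) loads node A in parallel with R2.
Effective lower resistance at A: R2 ‖ 26.10 = 8.810 kΩ.
First divider: V_A = V_s · 8.810/(2.77 + 8.810) = 8.445 V.
Stage 2 is unloaded, so V_B = V_A · R4/(R3+R4) = 8.445 × 13.7/26.10 = 4.433 V.

V_B ≈ 4.43 V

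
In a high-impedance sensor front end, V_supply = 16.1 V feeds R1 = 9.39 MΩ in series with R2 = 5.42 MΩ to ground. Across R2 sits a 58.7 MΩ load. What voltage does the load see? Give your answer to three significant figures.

V_out ≈ 5.57 V

First combine the lower leg with the load: R2 ‖ R_L = 4.962 MΩ.
Voltage divider with the loaded lower leg: V_out = 16.1 × 4.962/(9.39 + 4.962) = 16.1 × 0.3457 = 5.566 V.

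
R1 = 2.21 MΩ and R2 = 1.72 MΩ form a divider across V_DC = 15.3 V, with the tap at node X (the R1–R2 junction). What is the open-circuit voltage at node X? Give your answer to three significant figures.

With X open, the divider is unloaded: V_th = 15.3 × 1.72/3.930 = 6.696 V.

V_th ≈ 6.70 V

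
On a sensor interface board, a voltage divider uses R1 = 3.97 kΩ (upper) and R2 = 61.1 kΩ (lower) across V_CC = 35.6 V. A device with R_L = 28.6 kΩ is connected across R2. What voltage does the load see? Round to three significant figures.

V_out ≈ 29.6 V

The load sits in parallel with R2, giving an effective lower resistance R2' = R2·R_L/(R2+R_L) = 19.48 kΩ.
Then V_out = V_CC · R2'/(R1 + R2') = 35.6 × 19.48/23.45 = 29.57 V.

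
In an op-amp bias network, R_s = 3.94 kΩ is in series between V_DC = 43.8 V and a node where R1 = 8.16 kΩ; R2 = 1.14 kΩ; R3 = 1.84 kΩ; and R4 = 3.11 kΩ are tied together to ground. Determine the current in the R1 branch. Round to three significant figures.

I ≈ 0.643 mA

Combine the parallel branches: R_p = (1/8.16 + 1/1.14 + 1/1.84 + 1/3.11)⁻¹ = 0.5363 kΩ.
V_A by voltage divider: V_A = 43.8 × 0.5363/(3.94 + 0.5363) = 5.247 V.
Branch current I = V_A/R1 = 5.247/8.16 = 0.6431 mA.
(Check via current divider: I_total = 9.785 mA; share G_k/ΣG = 0.06572 → same result.)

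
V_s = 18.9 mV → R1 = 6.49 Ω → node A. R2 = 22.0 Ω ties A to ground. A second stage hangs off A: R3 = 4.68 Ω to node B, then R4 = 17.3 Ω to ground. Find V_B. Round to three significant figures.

V_B ≈ 9.35 mV

The second stage (R3 + R4 = 21.98 Ω) loads node A in parallel with R2.
Effective lower resistance at A: R2 ‖ 21.98 = 10.99 Ω.
First divider: V_A = V_s · 10.99/(6.49 + 10.99) = 11.88 mV.
V_B = V_A × 0.7871 = 9.354 mV.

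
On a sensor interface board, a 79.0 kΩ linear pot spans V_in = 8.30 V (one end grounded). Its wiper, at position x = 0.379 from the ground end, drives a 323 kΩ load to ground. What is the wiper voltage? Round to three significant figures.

The pot divides into 49.06 kΩ above the wiper and 29.94 kΩ below.
(x·R_p) ‖ R_L = 27.40 kΩ.
Loaded-divider output: V_out = 8.30 × 0.3584 = 2.974 V.

V_out ≈ 2.97 V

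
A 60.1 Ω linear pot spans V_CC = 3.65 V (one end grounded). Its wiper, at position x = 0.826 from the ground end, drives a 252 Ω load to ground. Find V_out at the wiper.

V_out ≈ 2.91 V

The pot divides into 10.46 Ω above the wiper and 49.64 Ω below.
R_L loads the lower segment: effective lower R = 41.47 Ω.
Loaded-divider output: V_out = 3.65 × 0.7986 = 2.915 V.
(Unloaded: V_out = x·V_CC = 3.01 V.)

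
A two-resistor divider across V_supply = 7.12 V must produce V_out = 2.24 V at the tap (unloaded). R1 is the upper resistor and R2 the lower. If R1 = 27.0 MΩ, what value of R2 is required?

R2 ≈ 12.4 MΩ

Required fraction k = V_out/V_supply = 0.3146.
So R2 = R1 · V_out/(V_supply − V_out) = 27.0 × 2.24/(7.12 − 2.24) = 27.0 × 0.4590 = 12.39 MΩ.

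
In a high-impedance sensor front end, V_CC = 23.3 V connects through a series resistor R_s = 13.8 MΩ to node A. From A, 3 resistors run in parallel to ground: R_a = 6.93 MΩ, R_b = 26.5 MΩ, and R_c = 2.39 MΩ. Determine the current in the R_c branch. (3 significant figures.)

Combine the parallel branches: R_p = (1/6.93 + 1/26.5 + 1/2.39)⁻¹ = 1.665 MΩ.
Node voltage V_A = V_CC · R_p/(R_s + R_p) = 23.3 × 0.1077 = 2.509 V.
Branch current I = V_A/R_c = 2.509/2.39 = 1.050 µA.
(Equivalently: I_total = 1.507 µA, then current-divider fraction G_k/ΣG = 0.6968.)

I ≈ 1.05 µA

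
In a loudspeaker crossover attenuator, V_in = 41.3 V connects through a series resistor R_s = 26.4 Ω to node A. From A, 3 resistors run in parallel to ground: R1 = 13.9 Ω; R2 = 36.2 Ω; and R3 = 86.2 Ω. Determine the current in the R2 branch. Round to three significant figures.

Combine the parallel branches: R_p = (1/13.9 + 1/36.2 + 1/86.2)⁻¹ = 8.995 Ω.
Node voltage V_A = V_in · R_p/(R_s + R_p) = 41.3 × 0.2541 = 10.50 V.
I(R2) = V_A / R2 = 10.50/36.2 = 0.2899 A.
(Check via current divider: I_total = 1.167 A; share G_k/ΣG = 0.2485 → same result.)

I ≈ 0.290 A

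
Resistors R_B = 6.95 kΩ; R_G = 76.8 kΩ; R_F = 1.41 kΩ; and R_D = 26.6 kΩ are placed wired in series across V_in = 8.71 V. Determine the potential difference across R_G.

Total series resistance ΣR = 6.95 + 76.8 + 1.41 + 26.6 = 111.8 kΩ.
V = V_in · R/ΣR = 8.71 × 0.6872 = 5.985 V.

V ≈ 5.99 V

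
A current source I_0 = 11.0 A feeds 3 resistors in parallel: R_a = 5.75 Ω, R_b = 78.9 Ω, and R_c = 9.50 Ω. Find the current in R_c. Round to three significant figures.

Total conductance ΣG = 1/5.75 + 1/78.9 + 1/9.50 = 0.2919 (units of 1/Ω).
R_c takes the fraction G_k/ΣG = 0.1053/0.2919 = 0.3607, so I = 11.0 × 0.3607 = 3.967 A.

I ≈ 3.97 A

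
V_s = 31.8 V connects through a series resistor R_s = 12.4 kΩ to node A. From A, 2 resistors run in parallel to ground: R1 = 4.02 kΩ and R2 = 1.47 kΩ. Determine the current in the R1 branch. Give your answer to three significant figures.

Parallel bank: R_p = 1/(1/4.02 + 1/1.47) = 1.076 kΩ.
V_A = 31.8 × 1.076/13.48 = 2.540 V.
I(R1) = V_A / R1 = 2.540/4.02 = 0.6318 mA.
(Check via current divider: I_total = 2.360 mA; share G_k/ΣG = 0.2678 → same result.)

I ≈ 0.632 mA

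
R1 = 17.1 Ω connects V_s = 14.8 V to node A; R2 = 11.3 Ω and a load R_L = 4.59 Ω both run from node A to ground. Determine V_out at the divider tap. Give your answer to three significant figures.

The load sits in parallel with R2, giving an effective lower resistance R2' = R2·R_L/(R2+R_L) = 3.264 Ω.
Now apply the divider: V_out = 14.8 × 0.1603 = 2.372 V.
(Unloaded it would be 5.89 V; the load pulls it down.)

V_out ≈ 2.37 V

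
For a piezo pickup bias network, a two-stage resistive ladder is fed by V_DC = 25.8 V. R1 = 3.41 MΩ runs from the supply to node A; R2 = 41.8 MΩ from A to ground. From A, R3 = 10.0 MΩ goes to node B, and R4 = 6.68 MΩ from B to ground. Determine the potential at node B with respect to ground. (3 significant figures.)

V_B ≈ 8.03 V

Node A sees R2 in parallel with the series input of stage 2, R3 + R4 = 16.68 MΩ.
R2 ‖ (R3+R4) = 11.92 MΩ.
V_A = 25.8 × 11.92/(3.41 + 11.92) = 20.06 V.
Then the unloaded second divider: V_B = V_A × R4/(R3+R4) = 20.06 × 0.4005 = 8.034 V.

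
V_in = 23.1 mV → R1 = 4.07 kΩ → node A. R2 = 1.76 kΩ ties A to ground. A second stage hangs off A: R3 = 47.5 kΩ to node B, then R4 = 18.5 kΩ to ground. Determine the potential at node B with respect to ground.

The second stage (R3 + R4 = 66.00 kΩ) loads node A in parallel with R2.
Effective lower resistance at A: R2 ‖ 66.00 = 1.714 kΩ.
V_A = 23.1 × 1.714/(4.07 + 1.714) = 6.846 mV.
Then the unloaded second divider: V_B = V_A × R4/(R3+R4) = 6.846 × 0.2803 = 1.919 mV.

V_B ≈ 1.92 mV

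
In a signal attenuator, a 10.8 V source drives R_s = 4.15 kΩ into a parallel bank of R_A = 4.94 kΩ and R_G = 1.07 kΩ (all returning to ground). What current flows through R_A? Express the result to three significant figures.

Equivalent of the parallel group: R_p = 0.8795 kΩ.
V_A by voltage divider: V_A = 10.8 × 0.8795/(4.15 + 0.8795) = 1.889 V.
Branch current I = V_A/R_A = 1.889/4.94 = 0.3823 mA.
(Equivalently: I_total = 2.147 mA, then current-divider fraction G_k/ΣG = 0.1780.)

I ≈ 0.382 mA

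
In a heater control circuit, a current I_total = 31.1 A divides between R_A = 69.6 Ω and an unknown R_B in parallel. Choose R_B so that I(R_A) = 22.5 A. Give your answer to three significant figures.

R_B ≈ 182 Ω

In a two-way split, I_A/I_total = R_B/(R_A + R_B).
With f = 0.7235, R_B = R_A · f/(1−f) = 69.6 × 2.616 = 182.1 Ω.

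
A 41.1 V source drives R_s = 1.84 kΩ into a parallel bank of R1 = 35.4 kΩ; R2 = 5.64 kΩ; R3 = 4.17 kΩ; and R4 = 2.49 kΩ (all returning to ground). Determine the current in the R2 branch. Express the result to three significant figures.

I ≈ 2.85 mA

Equivalent of the parallel group: R_p = 1.181 kΩ.
V_A = 41.1 × 1.181/3.021 = 16.06 V.
Branch current I = V_A/R2 = 16.06/5.64 = 2.848 mA.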